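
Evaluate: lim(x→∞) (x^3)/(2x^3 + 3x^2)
This is an ∞/∞ indeterminate form.

Apply L'Hôpital's rule: differentiate numerator and denominator separately.
  f(x) = x^3   ⇒   f'(x) = 3·x^2
  g(x) = 2·x^3 + 3·x^2   ⇒   g'(x) = 6·x^2 + 6·x
  lim(x→∞) f'(x)/g'(x) = lim(x→∞) (3·x^2)/(6·x^2 + 6·x)
  = 1/2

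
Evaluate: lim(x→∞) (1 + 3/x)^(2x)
This is an exponential indeterminate form.

For exponential indeterminate forms, take the natural log:
  Let L = lim(x→∞) (1 + 3/x)^(2x)
  Then ln(L) = lim(x→∞) [exponent × ln(base)]
  Evaluate using L'Hôpital or standard limits, then exponentiate.
  L = e^(6)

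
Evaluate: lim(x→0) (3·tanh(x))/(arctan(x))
This is a 0/0 indeterminate form.

Apply L'Hôpital's rule: differentiate numerator and denominator separately.
  f(x) = 3·tanh(x)   ⇒   f'(x) = 3 - 3·tanh(x)^2
  g(x) = atan(x)   ⇒   g'(x) = 1/(x^2 + 1)
  lim(x→0) f'(x)/g'(x) = lim(x→0) (3 - 3·tanh(x)^2)/(1/(x^2 + 1))
  = 3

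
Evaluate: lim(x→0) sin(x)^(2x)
This is an exponential indeterminate form.

For exponential indeterminate forms, take the natural log:
  Let L = lim(x→0) sin(x)^(2x)
  Then ln(L) = lim(x→0) [exponent × ln(base)]
  Evaluate using L'Hôpital or standard limits, then exponentiate.
  L = 1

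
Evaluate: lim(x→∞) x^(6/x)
This is an exponential indeterminate form.

For exponential indeterminate forms, take the natural log:
  Let L = lim(x→∞) x^(6/x)
  Then ln(L) = lim(x→∞) [exponent × ln(base)]
  Evaluate using L'Hôpital or standard limits, then exponentiate.
  L = 1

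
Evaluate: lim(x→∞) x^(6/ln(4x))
This is an exponential indeterminate form.

For exponential indeterminate forms, take the natural log:
  Let L = lim(x→∞) x^(6/ln(4x))
  Then ln(L) = lim(x→∞) [exponent × ln(base)]
  Evaluate using L'Hôpital or standard limits, then exponentiate.
  L = e^(6)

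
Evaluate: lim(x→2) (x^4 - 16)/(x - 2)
This is a standard limit.

Factor or rationalize the expression:
  lim(x→2) (x^4 - 16)/(x - 2) = 32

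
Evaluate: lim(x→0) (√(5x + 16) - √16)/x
This is a standard limit.

Factor or rationalize the expression:
  lim(x→0) (√(5x + 16) - √16)/x = 5/8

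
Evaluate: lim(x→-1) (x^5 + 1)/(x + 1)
This is a standard limit.

Factor or rationalize the expression:
  lim(x→-1) (x^5 + 1)/(x + 1) = 5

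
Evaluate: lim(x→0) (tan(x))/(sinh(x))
This is a 0/0 indeterminate form.

Apply L'Hôpital's rule: differentiate numerator and denominator separately.
  f(x) = tan(x)   ⇒   f'(x) = tan(x)^2 + 1
  g(x) = sinh(x)   ⇒   g'(x) = cosh(x)
  lim(x→0) f'(x)/g'(x) = lim(x→0) (tan(x)^2 + 1)/(cosh(x))
  = 1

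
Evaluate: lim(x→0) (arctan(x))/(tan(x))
This is a 0/0 indeterminate form.

Apply L'Hôpital's rule: differentiate numerator and denominator separately.
  f(x) = atan(x)   ⇒   f'(x) = 1/(x^2 + 1)
  g(x) = tan(x)   ⇒   g'(x) = tan(x)^2 + 1
  lim(x→0) f'(x)/g'(x) = lim(x→0) (1/(x^2 + 1))/(tan(x)^2 + 1)
  = 1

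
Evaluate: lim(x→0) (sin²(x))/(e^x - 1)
This is a 0/0 indeterminate form.

Apply L'Hôpital's rule: differentiate numerator and denominator separately.
  f(x) = sin(x)^2   ⇒   f'(x) = 2·sin(x)·cos(x)
  g(x) = e^(x) - 1   ⇒   g'(x) = e^(x)
  lim(x→0) f'(x)/g'(x) = lim(x→0) (2·sin(x)·cos(x))/(e^(x))
  = 0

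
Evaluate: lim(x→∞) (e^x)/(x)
This is an ∞/∞ indeterminate form.

Apply L'Hôpital's rule: differentiate numerator and denominator separately.
  f(x) = e^(x)   ⇒   f'(x) = e^(x)
  g(x) = x   ⇒   g'(x) = 1
  lim(x→∞) f'(x)/g'(x) = lim(x→∞) (e^(x))/(1)
  = ∞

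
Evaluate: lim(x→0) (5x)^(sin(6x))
This is an exponential indeterminate form.

For exponential indeterminate forms, take the natural log:
  Let L = lim(x→0) (5x)^(sin(6x))
  Then ln(L) = lim(x→0) [exponent × ln(base)]
  Evaluate using L'Hôpital or standard limits, then exponentiate.
  L = 1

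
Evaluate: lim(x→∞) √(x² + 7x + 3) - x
This is an ∞-∞ indeterminate form.

Combine fractions or rationalize to convert ∞-∞ to 0/0 form:
  lim(x→∞) √(x² + 7x + 3) - x = 7/2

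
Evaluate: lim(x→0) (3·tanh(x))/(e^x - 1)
This is a 0/0 indeterminate form.

Apply L'Hôpital's rule: differentiate numerator and denominator separately.
  f(x) = 3·tanh(x)   ⇒   f'(x) = 3 - 3·tanh(x)^2
  g(x) = e^(x) - 1   ⇒   g'(x) = e^(x)
  lim(x→0) f'(x)/g'(x) = lim(x→0) (3 - 3·tanh(x)^2)/(e^(x))
  = 3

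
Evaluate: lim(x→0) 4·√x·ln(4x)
This is a 0·∞ indeterminate form.

Rewrite 0·∞ as a quotient (0/0 or ∞/∞ form), then apply L'Hôpital's rule:
  lim(x→0) 4·√x·ln(4x) = 0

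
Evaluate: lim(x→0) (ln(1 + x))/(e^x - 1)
This is a 0/0 indeterminate form.

Apply L'Hôpital's rule: differentiate numerator and denominator separately.
  f(x) = ln(x + 1)   ⇒   f'(x) = 1/(x + 1)
  g(x) = e^(x) - 1   ⇒   g'(x) = e^(x)
  lim(x→0) f'(x)/g'(x) = lim(x→0) (1/(x + 1))/(e^(x))
  = 1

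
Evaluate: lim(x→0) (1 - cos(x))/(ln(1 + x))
This is a 0/0 indeterminate form.

Apply L'Hôpital's rule: differentiate numerator and denominator separately.
  f(x) = 1 - cos(x)   ⇒   f'(x) = sin(x)
  g(x) = ln(x + 1)   ⇒   g'(x) = 1/(x + 1)
  lim(x→0) f'(x)/g'(x) = lim(x→0) (sin(x))/(1/(x + 1))
  = 0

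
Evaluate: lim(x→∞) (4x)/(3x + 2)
This is an ∞/∞ indeterminate form.

Apply L'Hôpital's rule: differentiate numerator and denominator separately.
  f(x) = 4·x   ⇒   f'(x) = 4
  g(x) = 3·x + 2   ⇒   g'(x) = 3
  lim(x→∞) f'(x)/g'(x) = lim(x→∞) (4)/(3)
  = 4/3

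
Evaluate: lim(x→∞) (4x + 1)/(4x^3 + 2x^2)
This is an ∞/∞ indeterminate form.

Apply L'Hôpital's rule: differentiate numerator and denominator separately.
  f(x) = 4·x + 1   ⇒   f'(x) = 4
  g(x) = 4·x^3 + 2·x^2   ⇒   g'(x) = 12·x^2 + 4·x
  lim(x→∞) f'(x)/g'(x) = lim(x→∞) (4)/(12·x^2 + 4·x)
  = 0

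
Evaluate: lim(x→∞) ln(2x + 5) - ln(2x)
This is an ∞-∞ indeterminate form.

Combine fractions or rationalize to convert ∞-∞ to 0/0 form:
  lim(x→∞) ln(2x + 5) - ln(2x) = 0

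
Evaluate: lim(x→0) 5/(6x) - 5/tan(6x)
This is an ∞-∞ indeterminate form.

Combine fractions or rationalize to convert ∞-∞ to 0/0 form:
  lim(x→0) 5/(6x) - 5/tan(6x) = 0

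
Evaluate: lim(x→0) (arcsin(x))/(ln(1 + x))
This is a 0/0 indeterminate form.

Apply L'Hôpital's rule: differentiate numerator and denominator separately.
  f(x) = asin(x)   ⇒   f'(x) = 1/sqrt(1 - x^2)
  g(x) = ln(x + 1)   ⇒   g'(x) = 1/(x + 1)
  lim(x→0) f'(x)/g'(x) = lim(x→0) (1/sqrt(1 - x^2))/(1/(x + 1))
  = 1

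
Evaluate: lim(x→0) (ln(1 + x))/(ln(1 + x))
This is a 0/0 indeterminate form.

Apply L'Hôpital's rule: differentiate numerator and denominator separately.
  f(x) = ln(x + 1)   ⇒   f'(x) = 1/(x + 1)
  g(x) = ln(x + 1)   ⇒   g'(x) = 1/(x + 1)
  lim(x→0) f'(x)/g'(x) = lim(x→0) (1/(x + 1))/(1/(x + 1))
  = 1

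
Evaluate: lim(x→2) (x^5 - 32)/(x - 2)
This is a standard limit.

Factor or rationalize the expression:
  lim(x→2) (x^5 - 32)/(x - 2) = 80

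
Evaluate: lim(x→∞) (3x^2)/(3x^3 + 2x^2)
This is an ∞/∞ indeterminate form.

Apply L'Hôpital's rule: differentiate numerator and denominator separately.
  f(x) = 3·x^2   ⇒   f'(x) = 6·x
  g(x) = 3·x^3 + 2·x^2   ⇒   g'(x) = 9·x^2 + 4·x
  lim(x→∞) f'(x)/g'(x) = lim(x→∞) (6·x)/(9·x^2 + 4·x)
  = 0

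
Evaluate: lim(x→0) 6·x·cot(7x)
This is a 0·∞ indeterminate form.

Rewrite 0·∞ as a quotient (0/0 or ∞/∞ form), then apply L'Hôpital's rule:
  lim(x→0) 6·x·cot(7x) = 6/7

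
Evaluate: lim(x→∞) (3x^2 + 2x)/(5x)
This is an ∞/∞ indeterminate form.

Apply L'Hôpital's rule: differentiate numerator and denominator separately.
  f(x) = 3·x^2 + 2·x   ⇒   f'(x) = 6·x + 2
  g(x) = 5·x   ⇒   g'(x) = 5
  lim(x→∞) f'(x)/g'(x) = lim(x→∞) (6·x + 2)/(5)
  = ∞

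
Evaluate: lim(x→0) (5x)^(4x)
This is an exponential indeterminate form.

For exponential indeterminate forms, take the natural log:
  Let L = lim(x→0) (5x)^(4x)
  Then ln(L) = lim(x→0) [exponent × ln(base)]
  Evaluate using L'Hôpital or standard limits, then exponentiate.
  L = 1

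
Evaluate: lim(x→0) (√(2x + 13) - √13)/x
This is a standard limit.

Factor or rationalize the expression:
  lim(x→0) (√(2x + 13) - √13)/x = sqrt(13)/13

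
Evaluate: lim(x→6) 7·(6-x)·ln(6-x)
This is a 0·∞ indeterminate form.

Rewrite 0·∞ as a quotient (0/0 or ∞/∞ form), then apply L'Hôpital's rule:
  lim(x→6) 7·(6-x)·ln(6-x) = 0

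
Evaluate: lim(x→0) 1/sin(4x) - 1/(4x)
This is an ∞-∞ indeterminate form.

Combine fractions or rationalize to convert ∞-∞ to 0/0 form:
  lim(x→0) 1/sin(4x) - 1/(4x) = 0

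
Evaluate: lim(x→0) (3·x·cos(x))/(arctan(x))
This is a 0/0 indeterminate form.

Apply L'Hôpital's rule: differentiate numerator and denominator separately.
  f(x) = 3·x·cos(x)   ⇒   f'(x) = -3·x·sin(x) + 3·cos(x)
  g(x) = atan(x)   ⇒   g'(x) = 1/(x^2 + 1)
  lim(x→0) f'(x)/g'(x) = lim(x→0) (-3·x·sin(x) + 3·cos(x))/(1/(x^2 + 1))
  = 3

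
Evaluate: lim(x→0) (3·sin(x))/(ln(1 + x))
This is a 0/0 indeterminate form.

Apply L'Hôpital's rule: differentiate numerator and denominator separately.
  f(x) = 3·sin(x)   ⇒   f'(x) = 3·cos(x)
  g(x) = ln(x + 1)   ⇒   g'(x) = 1/(x + 1)
  lim(x→0) f'(x)/g'(x) = lim(x→0) (3·cos(x))/(1/(x + 1))
  = 3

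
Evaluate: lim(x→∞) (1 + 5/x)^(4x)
This is an exponential indeterminate form.

For exponential indeterminate forms, take the natural log:
  Let L = lim(x→∞) (1 + 5/x)^(4x)
  Then ln(L) = lim(x→∞) [exponent × ln(base)]
  Evaluate using L'Hôpital or standard limits, then exponentiate.
  L = e^(20)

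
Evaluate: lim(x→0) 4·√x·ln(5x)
This is a 0·∞ indeterminate form.

Rewrite 0·∞ as a quotient (0/0 or ∞/∞ form), then apply L'Hôpital's rule:
  lim(x→0) 4·√x·ln(5x) = 0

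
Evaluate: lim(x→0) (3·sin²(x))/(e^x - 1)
This is a 0/0 indeterminate form.

Apply L'Hôpital's rule: differentiate numerator and denominator separately.
  f(x) = 3·sin(x)^2   ⇒   f'(x) = 6·sin(x)·cos(x)
  g(x) = e^(x) - 1   ⇒   g'(x) = e^(x)
  lim(x→0) f'(x)/g'(x) = lim(x→0) (6·sin(x)·cos(x))/(e^(x))
  = 0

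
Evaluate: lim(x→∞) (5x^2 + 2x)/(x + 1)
This is an ∞/∞ indeterminate form.

Apply L'Hôpital's rule: differentiate numerator and denominator separately.
  f(x) = 5·x^2 + 2·x   ⇒   f'(x) = 10·x + 2
  g(x) = x + 1   ⇒   g'(x) = 1
  lim(x→∞) f'(x)/g'(x) = lim(x→∞) (10·x + 2)/(1)
  = ∞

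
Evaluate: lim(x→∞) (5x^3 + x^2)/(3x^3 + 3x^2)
This is an ∞/∞ indeterminate form.

Apply L'Hôpital's rule: differentiate numerator and denominator separately.
  f(x) = 5·x^3 + x^2   ⇒   f'(x) = 15·x^2 + 2·x
  g(x) = 3·x^3 + 3·x^2   ⇒   g'(x) = 9·x^2 + 6·x
  lim(x→∞) f'(x)/g'(x) = lim(x→∞) (15·x^2 + 2·x)/(9·x^2 + 6·x)
  = 5/3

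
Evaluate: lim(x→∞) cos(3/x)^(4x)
This is an exponential indeterminate form.

For exponential indeterminate forms, take the natural log:
  Let L = lim(x→∞) cos(3/x)^(4x)
  Then ln(L) = lim(x→∞) [exponent × ln(base)]
  Evaluate using L'Hôpital or standard limits, then exponentiate.
  L = 1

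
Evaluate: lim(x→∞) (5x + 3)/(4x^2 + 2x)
This is an ∞/∞ indeterminate form.

Apply L'Hôpital's rule: differentiate numerator and denominator separately.
  f(x) = 5·x + 3   ⇒   f'(x) = 5
  g(x) = 4·x^2 + 2·x   ⇒   g'(x) = 8·x + 2
  lim(x→∞) f'(x)/g'(x) = lim(x→∞) (5)/(8·x + 2)
  = 0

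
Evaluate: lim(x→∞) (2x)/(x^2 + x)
This is an ∞/∞ indeterminate form.

Apply L'Hôpital's rule: differentiate numerator and denominator separately.
  f(x) = 2·x   ⇒   f'(x) = 2
  g(x) = x^2 + x   ⇒   g'(x) = 2·x + 1
  lim(x→∞) f'(x)/g'(x) = lim(x→∞) (2)/(2·x + 1)
  = 0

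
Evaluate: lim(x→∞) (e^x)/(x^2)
This is an ∞/∞ indeterminate form.

Apply L'Hôpital's rule: differentiate numerator and denominator separately.
  f(x) = e^(x)   ⇒   f'(x) = e^(x)
  g(x) = x^2   ⇒   g'(x) = 2·x
  lim(x→∞) f'(x)/g'(x) = lim(x→∞) (e^(x))/(2·x)
  = ∞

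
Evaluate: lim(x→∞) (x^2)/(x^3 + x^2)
This is an ∞/∞ indeterminate form.

Apply L'Hôpital's rule: differentiate numerator and denominator separately.
  f(x) = x^2   ⇒   f'(x) = 2·x
  g(x) = x^3 + x^2   ⇒   g'(x) = 3·x^2 + 2·x
  lim(x→∞) f'(x)/g'(x) = lim(x→∞) (2·x)/(3·x^2 + 2·x)
  = 0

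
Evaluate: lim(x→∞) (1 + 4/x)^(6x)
This is an exponential indeterminate form.

For exponential indeterminate forms, take the natural log:
  Let L = lim(x→∞) (1 + 4/x)^(6x)
  Then ln(L) = lim(x→∞) [exponent × ln(base)]
  Evaluate using L'Hôpital or standard limits, then exponentiate.
  L = e^(24)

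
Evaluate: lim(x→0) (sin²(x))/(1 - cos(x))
This is a 0/0 indeterminate form.

Apply L'Hôpital's rule: differentiate numerator and denominator separately.
  f(x) = sin(x)^2   ⇒   f'(x) = 2·sin(x)·cos(x)
  g(x) = 1 - cos(x)   ⇒   g'(x) = sin(x)
  lim(x→0) f'(x)/g'(x) = lim(x→0) (2·sin(x)·cos(x))/(sin(x))
  = 2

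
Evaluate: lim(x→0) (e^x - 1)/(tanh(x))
This is a 0/0 indeterminate form.

Apply L'Hôpital's rule: differentiate numerator and denominator separately.
  f(x) = e^(x) - 1   ⇒   f'(x) = e^(x)
  g(x) = tanh(x)   ⇒   g'(x) = 1 - tanh(x)^2
  lim(x→0) f'(x)/g'(x) = lim(x→0) (e^(x))/(1 - tanh(x)^2)
  = 1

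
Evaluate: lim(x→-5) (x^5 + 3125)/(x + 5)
This is a standard limit.

Factor or rationalize the expression:
  lim(x→-5) (x^5 + 3125)/(x + 5) = 3125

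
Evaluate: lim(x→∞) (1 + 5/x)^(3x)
This is an exponential indeterminate form.

For exponential indeterminate forms, take the natural log:
  Let L = lim(x→∞) (1 + 5/x)^(3x)
  Then ln(L) = lim(x→∞) [exponent × ln(base)]
  Evaluate using L'Hôpital or standard limits, then exponentiate.
  L = e^(15)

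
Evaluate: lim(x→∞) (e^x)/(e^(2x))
This is an ∞/∞ indeterminate form.

Apply L'Hôpital's rule: differentiate numerator and denominator separately.
  f(x) = e^(x)   ⇒   f'(x) = e^(x)
  g(x) = e^(2·x)   ⇒   g'(x) = 2·e^(2·x)
  lim(x→∞) f'(x)/g'(x) = lim(x→∞) (e^(x))/(2·e^(2·x))
  = 0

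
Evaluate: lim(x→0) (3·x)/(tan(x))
This is a 0/0 indeterminate form.

Apply L'Hôpital's rule: differentiate numerator and denominator separately.
  f(x) = 3·x   ⇒   f'(x) = 3
  g(x) = tan(x)   ⇒   g'(x) = tan(x)^2 + 1
  lim(x→0) f'(x)/g'(x) = lim(x→0) (3)/(tan(x)^2 + 1)
  = 3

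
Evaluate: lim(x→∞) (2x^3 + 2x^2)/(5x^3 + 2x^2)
This is an ∞/∞ indeterminate form.

Apply L'Hôpital's rule: differentiate numerator and denominator separately.
  f(x) = 2·x^3 + 2·x^2   ⇒   f'(x) = 6·x^2 + 4·x
  g(x) = 5·x^3 + 2·x^2   ⇒   g'(x) = 15·x^2 + 4·x
  lim(x→∞) f'(x)/g'(x) = lim(x→∞) (6·x^2 + 4·x)/(15·x^2 + 4·x)
  = 2/5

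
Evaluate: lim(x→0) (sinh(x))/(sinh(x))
This is a 0/0 indeterminate form.

Apply L'Hôpital's rule: differentiate numerator and denominator separately.
  f(x) = sinh(x)   ⇒   f'(x) = cosh(x)
  g(x) = sinh(x)   ⇒   g'(x) = cosh(x)
  lim(x→0) f'(x)/g'(x) = lim(x→0) (cosh(x))/(cosh(x))
  = 1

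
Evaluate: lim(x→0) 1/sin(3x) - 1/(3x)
This is an ∞-∞ indeterminate form.

Combine fractions or rationalize to convert ∞-∞ to 0/0 form:
  lim(x→0) 1/sin(3x) - 1/(3x) = 0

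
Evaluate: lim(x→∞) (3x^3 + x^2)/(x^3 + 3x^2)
This is an ∞/∞ indeterminate form.

Apply L'Hôpital's rule: differentiate numerator and denominator separately.
  f(x) = 3·x^3 + x^2   ⇒   f'(x) = 9·x^2 + 2·x
  g(x) = x^3 + 3·x^2   ⇒   g'(x) = 3·x^2 + 6·x
  lim(x→∞) f'(x)/g'(x) = lim(x→∞) (9·x^2 + 2·x)/(3·x^2 + 6·x)
  = 3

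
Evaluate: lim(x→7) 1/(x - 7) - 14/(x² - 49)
This is an ∞-∞ indeterminate form.

Combine fractions or rationalize to convert ∞-∞ to 0/0 form:
  lim(x→7) 1/(x - 7) - 14/(x² - 49) = 1/14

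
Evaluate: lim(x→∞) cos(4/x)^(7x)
This is an exponential indeterminate form.

For exponential indeterminate forms, take the natural log:
  Let L = lim(x→∞) cos(4/x)^(7x)
  Then ln(L) = lim(x→∞) [exponent × ln(base)]
  Evaluate using L'Hôpital or standard limits, then exponentiate.
  L = 1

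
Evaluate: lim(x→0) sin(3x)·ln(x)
This is a 0·∞ indeterminate form.

Rewrite 0·∞ as a quotient (0/0 or ∞/∞ form), then apply L'Hôpital's rule:
  lim(x→0) sin(3x)·ln(x) = 0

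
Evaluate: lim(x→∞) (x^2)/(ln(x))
This is an ∞/∞ indeterminate form.

Apply L'Hôpital's rule: differentiate numerator and denominator separately.
  f(x) = x^2   ⇒   f'(x) = 2·x
  g(x) = ln(x)   ⇒   g'(x) = 1/x
  lim(x→∞) f'(x)/g'(x) = lim(x→∞) (2·x)/(1/x)
  = ∞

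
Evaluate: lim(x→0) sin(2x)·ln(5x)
This is a 0·∞ indeterminate form.

Rewrite 0·∞ as a quotient (0/0 or ∞/∞ form), then apply L'Hôpital's rule:
  lim(x→0) sin(2x)·ln(5x) = 0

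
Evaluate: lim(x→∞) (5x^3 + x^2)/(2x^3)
This is an ∞/∞ indeterminate form.

Apply L'Hôpital's rule: differentiate numerator and denominator separately.
  f(x) = 5·x^3 + x^2   ⇒   f'(x) = 15·x^2 + 2·x
  g(x) = 2·x^3   ⇒   g'(x) = 6·x^2
  lim(x→∞) f'(x)/g'(x) = lim(x→∞) (15·x^2 + 2·x)/(6·x^2)
  = 5/2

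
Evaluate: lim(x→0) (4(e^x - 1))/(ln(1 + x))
This is a 0/0 indeterminate form.

Apply L'Hôpital's rule: differentiate numerator and denominator separately.
  f(x) = 4·e^(x) - 4   ⇒   f'(x) = 4·e^(x)
  g(x) = ln(x + 1)   ⇒   g'(x) = 1/(x + 1)
  lim(x→0) f'(x)/g'(x) = lim(x→0) (4·e^(x))/(1/(x + 1))
  = 4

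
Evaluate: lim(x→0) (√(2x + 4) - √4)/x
This is a standard limit.

Factor or rationalize the expression:
  lim(x→0) (√(2x + 4) - √4)/x = 1/2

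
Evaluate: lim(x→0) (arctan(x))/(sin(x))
This is a 0/0 indeterminate form.

Apply L'Hôpital's rule: differentiate numerator and denominator separately.
  f(x) = atan(x)   ⇒   f'(x) = 1/(x^2 + 1)
  g(x) = sin(x)   ⇒   g'(x) = cos(x)
  lim(x→0) f'(x)/g'(x) = lim(x→0) (1/(x^2 + 1))/(cos(x))
  = 1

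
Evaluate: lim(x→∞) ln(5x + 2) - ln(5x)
This is an ∞-∞ indeterminate form.

Combine fractions or rationalize to convert ∞-∞ to 0/0 form:
  lim(x→∞) ln(5x + 2) - ln(5x) = 0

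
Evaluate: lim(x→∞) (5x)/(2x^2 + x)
This is an ∞/∞ indeterminate form.

Apply L'Hôpital's rule: differentiate numerator and denominator separately.
  f(x) = 5·x   ⇒   f'(x) = 5
  g(x) = 2·x^2 + x   ⇒   g'(x) = 4·x + 1
  lim(x→∞) f'(x)/g'(x) = lim(x→∞) (5)/(4·x + 1)
  = 0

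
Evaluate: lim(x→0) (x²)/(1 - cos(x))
This is a 0/0 indeterminate form.

Apply L'Hôpital's rule: differentiate numerator and denominator separately.
  f(x) = x^2   ⇒   f'(x) = 2·x
  g(x) = 1 - cos(x)   ⇒   g'(x) = sin(x)
  lim(x→0) f'(x)/g'(x) = lim(x→0) (2·x)/(sin(x))
  = 2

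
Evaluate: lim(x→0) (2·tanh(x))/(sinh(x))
This is a 0/0 indeterminate form.

Apply L'Hôpital's rule: differentiate numerator and denominator separately.
  f(x) = 2·tanh(x)   ⇒   f'(x) = 2 - 2·tanh(x)^2
  g(x) = sinh(x)   ⇒   g'(x) = cosh(x)
  lim(x→0) f'(x)/g'(x) = lim(x→0) (2 - 2·tanh(x)^2)/(cosh(x))
  = 2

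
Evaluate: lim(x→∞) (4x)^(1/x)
This is an exponential indeterminate form.

For exponential indeterminate forms, take the natural log:
  Let L = lim(x→∞) (4x)^(1/x)
  Then ln(L) = lim(x→∞) [exponent × ln(base)]
  Evaluate using L'Hôpital or standard limits, then exponentiate.
  L = 1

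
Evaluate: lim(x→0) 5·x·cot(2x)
This is a 0·∞ indeterminate form.

Rewrite 0·∞ as a quotient (0/0 or ∞/∞ form), then apply L'Hôpital's rule:
  lim(x→0) 5·x·cot(2x) = 5/2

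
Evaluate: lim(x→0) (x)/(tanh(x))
This is a 0/0 indeterminate form.

Apply L'Hôpital's rule: differentiate numerator and denominator separately.
  f(x) = x   ⇒   f'(x) = 1
  g(x) = tanh(x)   ⇒   g'(x) = 1 - tanh(x)^2
  lim(x→0) f'(x)/g'(x) = lim(x→0) (1)/(1 - tanh(x)^2)
  = 1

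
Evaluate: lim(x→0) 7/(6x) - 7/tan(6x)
This is an ∞-∞ indeterminate form.

Combine fractions or rationalize to convert ∞-∞ to 0/0 form:
  lim(x→0) 7/(6x) - 7/tan(6x) = 0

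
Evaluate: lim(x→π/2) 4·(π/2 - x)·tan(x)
This is a 0·∞ indeterminate form.

Rewrite 0·∞ as a quotient (0/0 or ∞/∞ form), then apply L'Hôpital's rule:
  lim(x→π/2) 4·(π/2 - x)·tan(x) = 4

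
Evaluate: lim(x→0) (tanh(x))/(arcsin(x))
This is a 0/0 indeterminate form.

Apply L'Hôpital's rule: differentiate numerator and denominator separately.
  f(x) = tanh(x)   ⇒   f'(x) = 1 - tanh(x)^2
  g(x) = asin(x)   ⇒   g'(x) = 1/sqrt(1 - x^2)
  lim(x→0) f'(x)/g'(x) = lim(x→0) (1 - tanh(x)^2)/(1/sqrt(1 - x^2))
  = 1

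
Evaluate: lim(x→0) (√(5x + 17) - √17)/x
This is a standard limit.

Factor or rationalize the expression:
  lim(x→0) (√(5x + 17) - √17)/x = 5·sqrt(17)/34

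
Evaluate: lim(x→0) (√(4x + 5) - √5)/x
This is a standard limit.

Factor or rationalize the expression:
  lim(x→0) (√(4x + 5) - √5)/x = 2·sqrt(5)/5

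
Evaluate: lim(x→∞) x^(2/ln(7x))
This is an exponential indeterminate form.

For exponential indeterminate forms, take the natural log:
  Let L = lim(x→∞) x^(2/ln(7x))
  Then ln(L) = lim(x→∞) [exponent × ln(base)]
  Evaluate using L'Hôpital or standard limits, then exponentiate.
  L = e²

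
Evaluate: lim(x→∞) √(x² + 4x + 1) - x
This is an ∞-∞ indeterminate form.

Combine fractions or rationalize to convert ∞-∞ to 0/0 form:
  lim(x→∞) √(x² + 4x + 1) - x = 2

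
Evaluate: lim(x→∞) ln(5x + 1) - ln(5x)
This is an ∞-∞ indeterminate form.

Combine fractions or rationalize to convert ∞-∞ to 0/0 form:
  lim(x→∞) ln(5x + 1) - ln(5x) = 0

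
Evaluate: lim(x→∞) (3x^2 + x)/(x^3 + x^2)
This is an ∞/∞ indeterminate form.

Apply L'Hôpital's rule: differentiate numerator and denominator separately.
  f(x) = 3·x^2 + x   ⇒   f'(x) = 6·x + 1
  g(x) = x^3 + x^2   ⇒   g'(x) = 3·x^2 + 2·x
  lim(x→∞) f'(x)/g'(x) = lim(x→∞) (6·x + 1)/(3·x^2 + 2·x)
  = 0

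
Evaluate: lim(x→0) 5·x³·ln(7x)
This is a 0·∞ indeterminate form.

Rewrite 0·∞ as a quotient (0/0 or ∞/∞ form), then apply L'Hôpital's rule:
  lim(x→0) 5·x³·ln(7x) = 0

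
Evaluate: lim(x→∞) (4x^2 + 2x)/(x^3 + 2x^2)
This is an ∞/∞ indeterminate form.

Apply L'Hôpital's rule: differentiate numerator and denominator separately.
  f(x) = 4·x^2 + 2·x   ⇒   f'(x) = 8·x + 2
  g(x) = x^3 + 2·x^2   ⇒   g'(x) = 3·x^2 + 4·x
  lim(x→∞) f'(x)/g'(x) = lim(x→∞) (8·x + 2)/(3·x^2 + 4·x)
  = 0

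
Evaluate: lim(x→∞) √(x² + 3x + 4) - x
This is an ∞-∞ indeterminate form.

Combine fractions or rationalize to convert ∞-∞ to 0/0 form:
  lim(x→∞) √(x² + 3x + 4) - x = 3/2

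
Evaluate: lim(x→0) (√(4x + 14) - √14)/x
This is a standard limit.

Factor or rationalize the expression:
  lim(x→0) (√(4x + 14) - √14)/x = sqrt(14)/7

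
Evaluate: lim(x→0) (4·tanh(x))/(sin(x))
This is a 0/0 indeterminate form.

Apply L'Hôpital's rule: differentiate numerator and denominator separately.
  f(x) = 4·tanh(x)   ⇒   f'(x) = 4 - 4·tanh(x)^2
  g(x) = sin(x)   ⇒   g'(x) = cos(x)
  lim(x→0) f'(x)/g'(x) = lim(x→0) (4 - 4·tanh(x)^2)/(cos(x))
  = 4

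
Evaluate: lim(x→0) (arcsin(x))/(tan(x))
This is a 0/0 indeterminate form.

Apply L'Hôpital's rule: differentiate numerator and denominator separately.
  f(x) = asin(x)   ⇒   f'(x) = 1/sqrt(1 - x^2)
  g(x) = tan(x)   ⇒   g'(x) = tan(x)^2 + 1
  lim(x→0) f'(x)/g'(x) = lim(x→0) (1/sqrt(1 - x^2))/(tan(x)^2 + 1)
  = 1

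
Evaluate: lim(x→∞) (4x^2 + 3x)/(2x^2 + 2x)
This is an ∞/∞ indeterminate form.

Apply L'Hôpital's rule: differentiate numerator and denominator separately.
  f(x) = 4·x^2 + 3·x   ⇒   f'(x) = 8·x + 3
  g(x) = 2·x^2 + 2·x   ⇒   g'(x) = 4·x + 2
  lim(x→∞) f'(x)/g'(x) = lim(x→∞) (8·x + 3)/(4·x + 2)
  = 2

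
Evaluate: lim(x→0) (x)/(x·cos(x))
This is a 0/0 indeterminate form.

Apply L'Hôpital's rule: differentiate numerator and denominator separately.
  f(x) = x   ⇒   f'(x) = 1
  g(x) = x·cos(x)   ⇒   g'(x) = -x·sin(x) + cos(x)
  lim(x→0) f'(x)/g'(x) = lim(x→0) (1)/(-x·sin(x) + cos(x))
  = 1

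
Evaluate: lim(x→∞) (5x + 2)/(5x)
This is an ∞/∞ indeterminate form.

Apply L'Hôpital's rule: differentiate numerator and denominator separately.
  f(x) = 5·x + 2   ⇒   f'(x) = 5
  g(x) = 5·x   ⇒   g'(x) = 5
  lim(x→∞) f'(x)/g'(x) = lim(x→∞) (5)/(5)
  = 1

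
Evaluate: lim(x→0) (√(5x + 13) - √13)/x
This is a standard limit.

Factor or rationalize the expression:
  lim(x→0) (√(5x + 13) - √13)/x = 5·sqrt(13)/26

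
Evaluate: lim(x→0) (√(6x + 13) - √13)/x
This is a standard limit.

Factor or rationalize the expression:
  lim(x→0) (√(6x + 13) - √13)/x = 3·sqrt(13)/13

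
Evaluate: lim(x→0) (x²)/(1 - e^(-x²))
This is a 0/0 indeterminate form.

Apply L'Hôpital's rule: differentiate numerator and denominator separately.
  f(x) = x^2   ⇒   f'(x) = 2·x
  g(x) = 1 - e^(-x^2)   ⇒   g'(x) = 2·x·e^(-x^2)
  lim(x→0) f'(x)/g'(x) = lim(x→0) (2·x)/(2·x·e^(-x^2))
  = 1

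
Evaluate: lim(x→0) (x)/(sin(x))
This is a 0/0 indeterminate form.

Apply L'Hôpital's rule: differentiate numerator and denominator separately.
  f(x) = x   ⇒   f'(x) = 1
  g(x) = sin(x)   ⇒   g'(x) = cos(x)
  lim(x→0) f'(x)/g'(x) = lim(x→0) (1)/(cos(x))
  = 1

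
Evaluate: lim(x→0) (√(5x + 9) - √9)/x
This is a standard limit.

Factor or rationalize the expression:
  lim(x→0) (√(5x + 9) - √9)/x = 5/6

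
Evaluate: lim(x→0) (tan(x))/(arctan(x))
This is a 0/0 indeterminate form.

Apply L'Hôpital's rule: differentiate numerator and denominator separately.
  f(x) = tan(x)   ⇒   f'(x) = tan(x)^2 + 1
  g(x) = atan(x)   ⇒   g'(x) = 1/(x^2 + 1)
  lim(x→0) f'(x)/g'(x) = lim(x→0) (tan(x)^2 + 1)/(1/(x^2 + 1))
  = 1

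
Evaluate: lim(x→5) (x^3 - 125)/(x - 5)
This is a standard limit.

Factor or rationalize the expression:
  lim(x→5) (x^3 - 125)/(x - 5) = 75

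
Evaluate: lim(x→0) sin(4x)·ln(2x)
This is a 0·∞ indeterminate form.

Rewrite 0·∞ as a quotient (0/0 or ∞/∞ form), then apply L'Hôpital's rule:
  lim(x→0) sin(4x)·ln(2x) = 0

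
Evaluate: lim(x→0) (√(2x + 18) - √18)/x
This is a standard limit.

Factor or rationalize the expression:
  lim(x→0) (√(2x + 18) - √18)/x = sqrt(2)/6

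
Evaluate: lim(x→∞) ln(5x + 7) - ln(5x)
This is an ∞-∞ indeterminate form.

Combine fractions or rationalize to convert ∞-∞ to 0/0 form:
  lim(x→∞) ln(5x + 7) - ln(5x) = 0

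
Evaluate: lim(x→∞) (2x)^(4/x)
This is an exponential indeterminate form.

For exponential indeterminate forms, take the natural log:
  Let L = lim(x→∞) (2x)^(4/x)
  Then ln(L) = lim(x→∞) [exponent × ln(base)]
  Evaluate using L'Hôpital or standard limits, then exponentiate.
  L = 1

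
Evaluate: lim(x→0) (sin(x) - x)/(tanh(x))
This is a 0/0 indeterminate form.

Apply L'Hôpital's rule: differentiate numerator and denominator separately.
  f(x) = -x + sin(x)   ⇒   f'(x) = cos(x) - 1
  g(x) = tanh(x)   ⇒   g'(x) = 1 - tanh(x)^2
  lim(x→0) f'(x)/g'(x) = lim(x→0) (cos(x) - 1)/(1 - tanh(x)^2)
  = 0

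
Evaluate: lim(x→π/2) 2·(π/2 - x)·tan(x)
This is a 0·∞ indeterminate form.

Rewrite 0·∞ as a quotient (0/0 or ∞/∞ form), then apply L'Hôpital's rule:
  lim(x→π/2) 2·(π/2 - x)·tan(x) = 2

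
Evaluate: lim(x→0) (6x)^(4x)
This is an exponential indeterminate form.

For exponential indeterminate forms, take the natural log:
  Let L = lim(x→0) (6x)^(4x)
  Then ln(L) = lim(x→0) [exponent × ln(base)]
  Evaluate using L'Hôpital or standard limits, then exponentiate.
  L = 1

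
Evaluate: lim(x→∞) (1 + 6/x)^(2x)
This is an exponential indeterminate form.

For exponential indeterminate forms, take the natural log:
  Let L = lim(x→∞) (1 + 6/x)^(2x)
  Then ln(L) = lim(x→∞) [exponent × ln(base)]
  Evaluate using L'Hôpital or standard limits, then exponentiate.
  L = e^(12)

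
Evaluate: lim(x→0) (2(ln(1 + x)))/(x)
This is a 0/0 indeterminate form.

Apply L'Hôpital's rule: differentiate numerator and denominator separately.
  f(x) = 2·ln(x + 1)   ⇒   f'(x) = 2/(x + 1)
  g(x) = x   ⇒   g'(x) = 1
  lim(x→0) f'(x)/g'(x) = lim(x→0) (2/(x + 1))/(1)
  = 2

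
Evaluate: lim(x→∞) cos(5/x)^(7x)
This is an exponential indeterminate form.

For exponential indeterminate forms, take the natural log:
  Let L = lim(x→∞) cos(5/x)^(7x)
  Then ln(L) = lim(x→∞) [exponent × ln(base)]
  Evaluate using L'Hôpital or standard limits, then exponentiate.
  L = 1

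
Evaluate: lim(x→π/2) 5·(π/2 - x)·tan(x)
This is a 0·∞ indeterminate form.

Rewrite 0·∞ as a quotient (0/0 or ∞/∞ form), then apply L'Hôpital's rule:
  lim(x→π/2) 5·(π/2 - x)·tan(x) = 5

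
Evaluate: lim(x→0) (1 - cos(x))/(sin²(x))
This is a 0/0 indeterminate form.

Apply L'Hôpital's rule: differentiate numerator and denominator separately.
  f(x) = 1 - cos(x)   ⇒   f'(x) = sin(x)
  g(x) = sin(x)^2   ⇒   g'(x) = 2·sin(x)·cos(x)
  lim(x→0) f'(x)/g'(x) = lim(x→0) (sin(x))/(2·sin(x)·cos(x))
  = 1/2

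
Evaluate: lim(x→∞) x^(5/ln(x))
This is an exponential indeterminate form.

For exponential indeterminate forms, take the natural log:
  Let L = lim(x→∞) x^(5/ln(x))
  Then ln(L) = lim(x→∞) [exponent × ln(base)]
  Evaluate using L'Hôpital or standard limits, then exponentiate.
  L = e^(5)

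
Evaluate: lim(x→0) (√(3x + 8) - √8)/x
This is a standard limit.

Factor or rationalize the expression:
  lim(x→0) (√(3x + 8) - √8)/x = 3·sqrt(2)/8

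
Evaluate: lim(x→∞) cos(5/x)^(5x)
This is an exponential indeterminate form.

For exponential indeterminate forms, take the natural log:
  Let L = lim(x→∞) cos(5/x)^(5x)
  Then ln(L) = lim(x→∞) [exponent × ln(base)]
  Evaluate using L'Hôpital or standard limits, then exponentiate.
  L = 1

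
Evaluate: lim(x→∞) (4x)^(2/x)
This is an exponential indeterminate form.

For exponential indeterminate forms, take the natural log:
  Let L = lim(x→∞) (4x)^(2/x)
  Then ln(L) = lim(x→∞) [exponent × ln(base)]
  Evaluate using L'Hôpital or standard limits, then exponentiate.
  L = 1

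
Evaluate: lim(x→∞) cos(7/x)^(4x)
This is an exponential indeterminate form.

For exponential indeterminate forms, take the natural log:
  Let L = lim(x→∞) cos(7/x)^(4x)
  Then ln(L) = lim(x→∞) [exponent × ln(base)]
  Evaluate using L'Hôpital or standard limits, then exponentiate.
  L = 1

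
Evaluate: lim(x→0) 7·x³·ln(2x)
This is a 0·∞ indeterminate form.

Rewrite 0·∞ as a quotient (0/0 or ∞/∞ form), then apply L'Hôpital's rule:
  lim(x→0) 7·x³·ln(2x) = 0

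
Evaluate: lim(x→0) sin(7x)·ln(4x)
This is a 0·∞ indeterminate form.

Rewrite 0·∞ as a quotient (0/0 or ∞/∞ form), then apply L'Hôpital's rule:
  lim(x→0) sin(7x)·ln(4x) = 0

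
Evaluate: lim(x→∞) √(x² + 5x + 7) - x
This is an ∞-∞ indeterminate form.

Combine fractions or rationalize to convert ∞-∞ to 0/0 form:
  lim(x→∞) √(x² + 5x + 7) - x = 5/2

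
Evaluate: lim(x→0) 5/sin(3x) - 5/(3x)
This is an ∞-∞ indeterminate form.

Combine fractions or rationalize to convert ∞-∞ to 0/0 form:
  lim(x→0) 5/sin(3x) - 5/(3x) = 0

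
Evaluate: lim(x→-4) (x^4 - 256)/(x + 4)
This is a standard limit.

Factor or rationalize the expression:
  lim(x→-4) (x^4 - 256)/(x + 4) = -256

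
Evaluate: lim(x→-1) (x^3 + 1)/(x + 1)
This is a standard limit.

Factor or rationalize the expression:
  lim(x→-1) (x^3 + 1)/(x + 1) = 3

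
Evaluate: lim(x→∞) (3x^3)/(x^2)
This is an ∞/∞ indeterminate form.

Apply L'Hôpital's rule: differentiate numerator and denominator separately.
  f(x) = 3·x^3   ⇒   f'(x) = 9·x^2
  g(x) = x^2   ⇒   g'(x) = 2·x
  lim(x→∞) f'(x)/g'(x) = lim(x→∞) (9·x^2)/(2·x)
  = ∞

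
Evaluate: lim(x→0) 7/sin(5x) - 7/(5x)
This is an ∞-∞ indeterminate form.

Combine fractions or rationalize to convert ∞-∞ to 0/0 form:
  lim(x→0) 7/sin(5x) - 7/(5x) = 0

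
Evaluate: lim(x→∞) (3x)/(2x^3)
This is an ∞/∞ indeterminate form.

Apply L'Hôpital's rule: differentiate numerator and denominator separately.
  f(x) = 3·x   ⇒   f'(x) = 3
  g(x) = 2·x^3   ⇒   g'(x) = 6·x^2
  lim(x→∞) f'(x)/g'(x) = lim(x→∞) (3)/(6·x^2)
  = 0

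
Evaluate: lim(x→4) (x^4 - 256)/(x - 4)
This is a standard limit.

Factor or rationalize the expression:
  lim(x→4) (x^4 - 256)/(x - 4) = 256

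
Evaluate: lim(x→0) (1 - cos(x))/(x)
This is a 0/0 indeterminate form.

Apply L'Hôpital's rule: differentiate numerator and denominator separately.
  f(x) = 1 - cos(x)   ⇒   f'(x) = sin(x)
  g(x) = x   ⇒   g'(x) = 1
  lim(x→0) f'(x)/g'(x) = lim(x→0) (sin(x))/(1)
  = 0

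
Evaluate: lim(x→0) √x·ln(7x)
This is a 0·∞ indeterminate form.

Rewrite 0·∞ as a quotient (0/0 or ∞/∞ form), then apply L'Hôpital's rule:
  lim(x→0) √x·ln(7x) = 0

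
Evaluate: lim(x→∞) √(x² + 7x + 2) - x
This is an ∞-∞ indeterminate form.

Combine fractions or rationalize to convert ∞-∞ to 0/0 form:
  lim(x→∞) √(x² + 7x + 2) - x = 7/2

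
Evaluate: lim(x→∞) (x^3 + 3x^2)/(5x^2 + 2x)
This is an ∞/∞ indeterminate form.

Apply L'Hôpital's rule: differentiate numerator and denominator separately.
  f(x) = x^3 + 3·x^2   ⇒   f'(x) = 3·x^2 + 6·x
  g(x) = 5·x^2 + 2·x   ⇒   g'(x) = 10·x + 2
  lim(x→∞) f'(x)/g'(x) = lim(x→∞) (3·x^2 + 6·x)/(10·x + 2)
  = ∞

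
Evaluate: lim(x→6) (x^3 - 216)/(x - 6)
This is a standard limit.

Factor or rationalize the expression:
  lim(x→6) (x^3 - 216)/(x - 6) = 108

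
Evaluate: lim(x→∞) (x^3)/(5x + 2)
This is an ∞/∞ indeterminate form.

Apply L'Hôpital's rule: differentiate numerator and denominator separately.
  f(x) = x^3   ⇒   f'(x) = 3·x^2
  g(x) = 5·x + 2   ⇒   g'(x) = 5
  lim(x→∞) f'(x)/g'(x) = lim(x→∞) (3·x^2)/(5)
  = ∞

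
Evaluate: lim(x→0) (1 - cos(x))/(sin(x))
This is a 0/0 indeterminate form.

Apply L'Hôpital's rule: differentiate numerator and denominator separately.
  f(x) = 1 - cos(x)   ⇒   f'(x) = sin(x)
  g(x) = sin(x)   ⇒   g'(x) = cos(x)
  lim(x→0) f'(x)/g'(x) = lim(x→0) (sin(x))/(cos(x))
  = 0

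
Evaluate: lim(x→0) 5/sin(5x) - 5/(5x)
This is an ∞-∞ indeterminate form.

Combine fractions or rationalize to convert ∞-∞ to 0/0 form:
  lim(x→0) 5/sin(5x) - 5/(5x) = 0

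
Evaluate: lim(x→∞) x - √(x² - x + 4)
This is an ∞-∞ indeterminate form.

Combine fractions or rationalize to convert ∞-∞ to 0/0 form:
  lim(x→∞) x - √(x² - x + 4) = 1/2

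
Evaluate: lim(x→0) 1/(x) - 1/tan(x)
This is an ∞-∞ indeterminate form.

Combine fractions or rationalize to convert ∞-∞ to 0/0 form:
  lim(x→0) 1/(x) - 1/tan(x) = 0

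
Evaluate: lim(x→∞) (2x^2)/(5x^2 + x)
This is an ∞/∞ indeterminate form.

Apply L'Hôpital's rule: differentiate numerator and denominator separately.
  f(x) = 2·x^2   ⇒   f'(x) = 4·x
  g(x) = 5·x^2 + x   ⇒   g'(x) = 10·x + 1
  lim(x→∞) f'(x)/g'(x) = lim(x→∞) (4·x)/(10·x + 1)
  = 2/5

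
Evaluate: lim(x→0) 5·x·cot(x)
This is a 0·∞ indeterminate form.

Rewrite 0·∞ as a quotient (0/0 or ∞/∞ form), then apply L'Hôpital's rule:
  lim(x→0) 5·x·cot(x) = 5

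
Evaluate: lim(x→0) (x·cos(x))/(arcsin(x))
This is a 0/0 indeterminate form.

Apply L'Hôpital's rule: differentiate numerator and denominator separately.
  f(x) = x·cos(x)   ⇒   f'(x) = -x·sin(x) + cos(x)
  g(x) = asin(x)   ⇒   g'(x) = 1/sqrt(1 - x^2)
  lim(x→0) f'(x)/g'(x) = lim(x→0) (-x·sin(x) + cos(x))/(1/sqrt(1 - x^2))
  = 1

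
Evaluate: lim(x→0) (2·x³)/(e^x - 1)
This is a 0/0 indeterminate form.

Apply L'Hôpital's rule: differentiate numerator and denominator separately.
  f(x) = 2·x^3   ⇒   f'(x) = 6·x^2
  g(x) = e^(x) - 1   ⇒   g'(x) = e^(x)
  lim(x→0) f'(x)/g'(x) = lim(x→0) (6·x^2)/(e^(x))
  = 0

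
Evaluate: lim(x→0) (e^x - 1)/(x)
This is a 0/0 indeterminate form.

Apply L'Hôpital's rule: differentiate numerator and denominator separately.
  f(x) = e^(x) - 1   ⇒   f'(x) = e^(x)
  g(x) = x   ⇒   g'(x) = 1
  lim(x→0) f'(x)/g'(x) = lim(x→0) (e^(x))/(1)
  = 1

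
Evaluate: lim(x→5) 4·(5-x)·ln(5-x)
This is a 0·∞ indeterminate form.

Rewrite 0·∞ as a quotient (0/0 or ∞/∞ form), then apply L'Hôpital's rule:
  lim(x→5) 4·(5-x)·ln(5-x) = 0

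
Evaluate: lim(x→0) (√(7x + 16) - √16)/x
This is a standard limit.

Factor or rationalize the expression:
  lim(x→0) (√(7x + 16) - √16)/x = 7/8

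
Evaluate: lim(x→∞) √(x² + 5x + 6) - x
This is an ∞-∞ indeterminate form.

Combine fractions or rationalize to convert ∞-∞ to 0/0 form:
  lim(x→∞) √(x² + 5x + 6) - x = 5/2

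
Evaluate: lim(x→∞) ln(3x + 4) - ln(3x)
This is an ∞-∞ indeterminate form.

Combine fractions or rationalize to convert ∞-∞ to 0/0 form:
  lim(x→∞) ln(3x + 4) - ln(3x) = 0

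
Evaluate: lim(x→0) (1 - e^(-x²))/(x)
This is a 0/0 indeterminate form.

Apply L'Hôpital's rule: differentiate numerator and denominator separately.
  f(x) = 1 - e^(-x^2)   ⇒   f'(x) = 2·x·e^(-x^2)
  g(x) = x   ⇒   g'(x) = 1
  lim(x→0) f'(x)/g'(x) = lim(x→0) (2·x·e^(-x^2))/(1)
  = 0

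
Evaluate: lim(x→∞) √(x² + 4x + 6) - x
This is an ∞-∞ indeterminate form.

Combine fractions or rationalize to convert ∞-∞ to 0/0 form:
  lim(x→∞) √(x² + 4x + 6) - x = 2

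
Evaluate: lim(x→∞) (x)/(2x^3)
This is an ∞/∞ indeterminate form.

Apply L'Hôpital's rule: differentiate numerator and denominator separately.
  f(x) = x   ⇒   f'(x) = 1
  g(x) = 2·x^3   ⇒   g'(x) = 6·x^2
  lim(x→∞) f'(x)/g'(x) = lim(x→∞) (1)/(6·x^2)
  = 0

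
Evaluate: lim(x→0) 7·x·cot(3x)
This is a 0·∞ indeterminate form.

Rewrite 0·∞ as a quotient (0/0 or ∞/∞ form), then apply L'Hôpital's rule:
  lim(x→0) 7·x·cot(3x) = 7/3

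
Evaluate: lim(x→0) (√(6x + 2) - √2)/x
This is a standard limit.

Factor or rationalize the expression:
  lim(x→0) (√(6x + 2) - √2)/x = 3·sqrt(2)/2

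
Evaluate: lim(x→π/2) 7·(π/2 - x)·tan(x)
This is a 0·∞ indeterminate form.

Rewrite 0·∞ as a quotient (0/0 or ∞/∞ form), then apply L'Hôpital's rule:
  lim(x→π/2) 7·(π/2 - x)·tan(x) = 7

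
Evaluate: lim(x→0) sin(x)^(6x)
This is an exponential indeterminate form.

For exponential indeterminate forms, take the natural log:
  Let L = lim(x→0) sin(x)^(6x)
  Then ln(L) = lim(x→0) [exponent × ln(base)]
  Evaluate using L'Hôpital or standard limits, then exponentiate.
  L = 1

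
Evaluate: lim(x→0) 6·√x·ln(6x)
This is a 0·∞ indeterminate form.

Rewrite 0·∞ as a quotient (0/0 or ∞/∞ form), then apply L'Hôpital's rule:
  lim(x→0) 6·√x·ln(6x) = 0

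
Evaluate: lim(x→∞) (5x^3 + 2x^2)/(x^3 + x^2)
This is an ∞/∞ indeterminate form.

Apply L'Hôpital's rule: differentiate numerator and denominator separately.
  f(x) = 5·x^3 + 2·x^2   ⇒   f'(x) = 15·x^2 + 4·x
  g(x) = x^3 + x^2   ⇒   g'(x) = 3·x^2 + 2·x
  lim(x→∞) f'(x)/g'(x) = lim(x→∞) (15·x^2 + 4·x)/(3·x^2 + 2·x)
  = 5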